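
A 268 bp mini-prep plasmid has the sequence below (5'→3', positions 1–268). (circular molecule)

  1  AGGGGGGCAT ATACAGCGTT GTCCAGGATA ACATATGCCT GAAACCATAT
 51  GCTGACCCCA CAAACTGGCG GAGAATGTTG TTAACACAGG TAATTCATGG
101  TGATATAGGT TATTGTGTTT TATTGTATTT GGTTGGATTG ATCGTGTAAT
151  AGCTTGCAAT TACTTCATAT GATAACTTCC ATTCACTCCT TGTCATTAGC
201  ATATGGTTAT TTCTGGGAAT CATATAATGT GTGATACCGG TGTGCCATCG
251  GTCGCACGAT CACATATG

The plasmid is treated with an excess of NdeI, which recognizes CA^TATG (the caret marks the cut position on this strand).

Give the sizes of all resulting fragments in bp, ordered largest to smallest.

120, 63, 37, 34, 14 bp

NdeI sites (CATATG) start at positions 32, 46, 166, 200, 263.
NdeI cuts after base 2 of each site, so after positions 33, 47, 167, 201, 264.
Circular molecule, 5 cuts → 5 fragments:
  34–47 → 14 bp
  48–167 → 120 bp
  168–201 → 34 bp
  202–264 → 63 bp
  265–268 then 1–33 → 4 + 33 = 37 bp
Sorted largest to smallest: 120, 63, 37, 34, 14 bp.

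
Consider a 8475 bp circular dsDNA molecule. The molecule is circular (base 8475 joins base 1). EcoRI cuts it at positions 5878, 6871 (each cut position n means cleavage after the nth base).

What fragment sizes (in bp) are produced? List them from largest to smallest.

7482, 993 bp

Circular molecule, 2 cuts → 2 fragments:
  6871 − 5878 = 993 bp
  wrap: 8475 − 6871 + 5878 = 7482 bp
Sorted largest to smallest: 7482, 993 bp.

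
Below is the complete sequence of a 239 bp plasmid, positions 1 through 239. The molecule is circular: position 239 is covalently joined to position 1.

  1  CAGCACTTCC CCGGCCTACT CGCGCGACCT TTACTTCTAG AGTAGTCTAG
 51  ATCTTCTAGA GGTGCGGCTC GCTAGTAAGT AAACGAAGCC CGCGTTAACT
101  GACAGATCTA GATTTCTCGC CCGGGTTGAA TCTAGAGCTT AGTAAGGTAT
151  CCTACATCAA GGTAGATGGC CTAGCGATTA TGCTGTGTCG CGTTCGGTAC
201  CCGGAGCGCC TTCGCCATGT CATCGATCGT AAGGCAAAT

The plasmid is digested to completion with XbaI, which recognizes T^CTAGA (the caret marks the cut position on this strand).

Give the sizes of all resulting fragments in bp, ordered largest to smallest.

144, 52, 24, 10, 9 bp

XbaI sites (TCTAGA) start at positions 36, 46, 55, 107, 131.
XbaI cuts after the first base of each site, so after positions 36, 46, 55, 107, 131.
Circular molecule, 5 cuts → 5 fragments:
  37–46 → 10 bp
  47–55 → 9 bp
  56–107 → 52 bp
  108–131 → 24 bp
  132–239 then 1–36 → 108 + 36 = 144 bp
Sorted largest to smallest: 144, 52, 24, 10, 9 bp.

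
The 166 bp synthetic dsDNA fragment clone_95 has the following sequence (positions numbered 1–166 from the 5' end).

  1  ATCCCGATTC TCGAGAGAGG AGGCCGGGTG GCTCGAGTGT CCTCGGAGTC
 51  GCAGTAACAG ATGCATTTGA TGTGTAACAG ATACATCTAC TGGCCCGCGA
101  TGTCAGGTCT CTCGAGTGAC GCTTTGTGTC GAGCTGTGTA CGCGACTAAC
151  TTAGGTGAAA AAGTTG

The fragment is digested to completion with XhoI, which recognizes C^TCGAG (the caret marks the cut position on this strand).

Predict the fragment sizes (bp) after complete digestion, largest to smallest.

XhoI sites (CTCGAG) start at positions 10, 32, 111.
XhoI cuts after the first base of each site, so after positions 10, 32, 111.
Linear molecule, 3 cuts → 4 fragments:
  1–10 → 10 bp
  11–32 → 22 bp
  33–111 → 79 bp
  112–166 → 55 bp
Sorted largest to smallest: 79, 55, 22, 10 bp.

79, 55, 22, 10 bp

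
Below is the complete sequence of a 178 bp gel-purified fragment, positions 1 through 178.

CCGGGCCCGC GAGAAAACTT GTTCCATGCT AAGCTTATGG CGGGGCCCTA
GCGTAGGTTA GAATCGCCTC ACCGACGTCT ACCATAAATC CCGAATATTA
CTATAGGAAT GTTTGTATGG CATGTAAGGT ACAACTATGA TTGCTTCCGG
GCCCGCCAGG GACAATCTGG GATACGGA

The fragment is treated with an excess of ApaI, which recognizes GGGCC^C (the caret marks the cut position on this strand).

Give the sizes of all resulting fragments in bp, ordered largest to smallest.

106, 40, 25, 7 bp

ApaI sites (GGGCCC) start at positions 3, 43, 149.
ApaI cuts after base 5 of each site (before the last base), so after positions 7, 47, 153.
Linear molecule, 3 cuts → 4 fragments:
  1–7 → 7 bp
  8–47 → 40 bp
  48–153 → 106 bp
  154–178 → 25 bp
Sorted largest to smallest: 106, 40, 25, 7 bp.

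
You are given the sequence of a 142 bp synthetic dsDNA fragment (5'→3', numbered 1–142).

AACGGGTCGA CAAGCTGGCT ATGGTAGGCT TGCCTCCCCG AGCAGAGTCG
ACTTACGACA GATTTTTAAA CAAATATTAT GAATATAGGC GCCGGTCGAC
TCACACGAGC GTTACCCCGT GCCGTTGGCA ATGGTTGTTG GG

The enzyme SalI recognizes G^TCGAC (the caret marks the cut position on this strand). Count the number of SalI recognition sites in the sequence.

GTCGAC occurs starting at positions 6, 47, 95.
SalI cuts at 3 sites.

3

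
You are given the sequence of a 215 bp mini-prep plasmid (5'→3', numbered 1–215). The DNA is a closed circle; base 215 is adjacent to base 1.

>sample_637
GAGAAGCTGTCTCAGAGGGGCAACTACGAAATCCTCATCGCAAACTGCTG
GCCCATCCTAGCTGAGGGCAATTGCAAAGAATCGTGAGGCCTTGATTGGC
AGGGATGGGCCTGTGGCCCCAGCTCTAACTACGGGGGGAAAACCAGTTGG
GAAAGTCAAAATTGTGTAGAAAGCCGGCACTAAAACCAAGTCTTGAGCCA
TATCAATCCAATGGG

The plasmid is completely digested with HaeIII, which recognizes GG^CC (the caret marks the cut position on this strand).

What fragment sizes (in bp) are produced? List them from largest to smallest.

150, 38, 20, 7 bp

HaeIII sites (GGCC) start at positions 50, 88, 108, 115.
HaeIII cuts after base 2 of each site, so after positions 51, 89, 109, 116.
Circular molecule, 4 cuts → 4 fragments:
  52–89 → 38 bp
  90–109 → 20 bp
  110–116 → 7 bp
  117–215 then 1–51 → 99 + 51 = 150 bp
Sorted largest to smallest: 150, 38, 20, 7 bp.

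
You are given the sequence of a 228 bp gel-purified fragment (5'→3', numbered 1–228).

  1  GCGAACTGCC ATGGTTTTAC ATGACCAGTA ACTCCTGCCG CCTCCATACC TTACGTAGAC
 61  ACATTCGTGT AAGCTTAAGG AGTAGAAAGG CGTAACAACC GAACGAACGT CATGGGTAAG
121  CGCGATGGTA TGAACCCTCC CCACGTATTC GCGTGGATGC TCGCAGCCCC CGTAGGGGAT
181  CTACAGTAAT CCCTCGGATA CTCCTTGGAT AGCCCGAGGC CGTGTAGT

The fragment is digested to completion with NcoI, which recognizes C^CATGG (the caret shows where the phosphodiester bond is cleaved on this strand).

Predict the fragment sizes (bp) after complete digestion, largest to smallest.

The NcoI site (CCATGG) starts at position 9.
NcoI cuts after the first base of each site, so after position 9.
Linear molecule, 1 cut → 2 fragments:
  1–9 → 9 bp
  10–228 → 219 bp
Sorted largest to smallest: 219, 9 bp.

219, 9 bp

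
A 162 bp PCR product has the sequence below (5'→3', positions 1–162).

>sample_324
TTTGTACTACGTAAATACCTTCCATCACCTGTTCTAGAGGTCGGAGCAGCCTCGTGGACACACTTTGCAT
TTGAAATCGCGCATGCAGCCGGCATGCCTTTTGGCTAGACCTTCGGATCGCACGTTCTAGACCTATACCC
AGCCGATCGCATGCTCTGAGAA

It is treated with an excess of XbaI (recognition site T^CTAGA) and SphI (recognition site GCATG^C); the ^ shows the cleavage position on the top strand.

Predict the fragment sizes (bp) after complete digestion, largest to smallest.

XbaI sites (TCTAGA) start at positions 33, 126.
XbaI cuts after the first base of each site, so after positions 33, 126.
SphI sites (GCATGC) start at positions 81, 92, 149.
SphI cuts after base 5 of each site (before the last base), so after positions 85, 96, 153.
Combined cut positions: 33, 85, 96, 126, 153.
Linear molecule, 5 cuts → 6 fragments:
  1–33 → 33 bp
  34–85 → 52 bp
  86–96 → 11 bp
  97–126 → 30 bp
  127–153 → 27 bp
  154–162 → 9 bp
Sorted largest to smallest: 52, 33, 30, 27, 11, 9 bp.

52, 33, 30, 27, 11, 9 bp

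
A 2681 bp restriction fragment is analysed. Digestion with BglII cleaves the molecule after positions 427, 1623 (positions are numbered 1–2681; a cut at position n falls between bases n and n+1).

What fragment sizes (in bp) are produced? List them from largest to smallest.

1196, 1058, 427 bp

Linear molecule, 2 cuts → 3 fragments:
  427 − 0 = 427 bp
  1623 − 427 = 1196 bp
  2681 − 1623 = 1058 bp
Sorted largest to smallest: 1196, 1058, 427 bp.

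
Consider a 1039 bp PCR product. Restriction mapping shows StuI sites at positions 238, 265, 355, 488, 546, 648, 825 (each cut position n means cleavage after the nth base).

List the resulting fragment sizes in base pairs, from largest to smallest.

Linear molecule, 7 cuts → 8 fragments:
  238 − 0 = 238 bp
  265 − 238 = 27 bp
  355 − 265 = 90 bp
  488 − 355 = 133 bp
  546 − 488 = 58 bp
  648 − 546 = 102 bp
  825 − 648 = 177 bp
  1039 − 825 = 214 bp
Sorted largest to smallest: 238, 214, 177, 133, 102, 90, 58, 27 bp.

238, 214, 177, 133, 102, 90, 58, 27 bp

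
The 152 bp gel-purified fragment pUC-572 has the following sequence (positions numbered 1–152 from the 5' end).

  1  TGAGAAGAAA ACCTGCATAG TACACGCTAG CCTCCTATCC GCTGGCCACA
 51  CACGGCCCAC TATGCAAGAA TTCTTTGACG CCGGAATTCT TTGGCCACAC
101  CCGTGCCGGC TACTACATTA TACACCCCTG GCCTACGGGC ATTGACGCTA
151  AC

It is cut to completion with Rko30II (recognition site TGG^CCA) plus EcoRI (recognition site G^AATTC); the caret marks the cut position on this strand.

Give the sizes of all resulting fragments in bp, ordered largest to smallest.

58, 45, 23, 16, 10 bp

Rko30II sites (TGGCCA) start at positions 43, 92.
Rko30II cuts after base 3 of each site, so after positions 45, 94.
EcoRI sites (GAATTC) start at positions 68, 84.
EcoRI cuts after the first base of each site, so after positions 68, 84.
Combined cut positions: 45, 68, 84, 94.
Linear molecule, 4 cuts → 5 fragments:
  1–45 → 45 bp
  46–68 → 23 bp
  69–84 → 16 bp
  85–94 → 10 bp
  95–152 → 58 bp
Sorted largest to smallest: 58, 45, 23, 16, 10 bp.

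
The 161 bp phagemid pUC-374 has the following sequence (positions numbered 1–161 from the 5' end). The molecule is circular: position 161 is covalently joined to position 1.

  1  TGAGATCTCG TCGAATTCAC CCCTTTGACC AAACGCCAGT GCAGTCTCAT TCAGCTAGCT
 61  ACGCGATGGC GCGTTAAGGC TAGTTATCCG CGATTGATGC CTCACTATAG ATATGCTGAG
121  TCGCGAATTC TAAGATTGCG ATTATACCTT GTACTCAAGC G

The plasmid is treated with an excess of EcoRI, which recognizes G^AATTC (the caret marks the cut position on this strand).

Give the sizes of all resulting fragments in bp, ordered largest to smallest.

112, 49 bp

EcoRI sites (GAATTC) start at positions 13, 125.
EcoRI cuts after the first base of each site, so after positions 13, 125.
Circular molecule, 2 cuts → 2 fragments:
  14–125 → 112 bp
  126–161 then 1–13 → 36 + 13 = 49 bp
Sorted largest to smallest: 112, 49 bp.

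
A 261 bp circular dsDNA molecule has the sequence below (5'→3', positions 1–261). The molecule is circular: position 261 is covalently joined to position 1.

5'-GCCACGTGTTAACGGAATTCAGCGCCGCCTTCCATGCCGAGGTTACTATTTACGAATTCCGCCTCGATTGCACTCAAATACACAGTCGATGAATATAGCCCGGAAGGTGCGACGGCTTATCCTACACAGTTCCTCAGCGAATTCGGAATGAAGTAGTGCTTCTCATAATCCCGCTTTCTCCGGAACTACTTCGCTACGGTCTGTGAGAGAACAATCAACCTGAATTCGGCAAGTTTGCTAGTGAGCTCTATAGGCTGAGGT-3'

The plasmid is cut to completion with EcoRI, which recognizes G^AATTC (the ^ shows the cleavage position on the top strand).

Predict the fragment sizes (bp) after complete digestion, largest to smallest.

85, 83, 54, 39 bp

EcoRI sites (GAATTC) start at positions 15, 54, 139, 222.
EcoRI cuts after the first base of each site, so after positions 15, 54, 139, 222.
Circular molecule, 4 cuts → 4 fragments:
  16–54 → 39 bp
  55–139 → 85 bp
  140–222 → 83 bp
  223–261 then 1–15 → 39 + 15 = 54 bp
Sorted largest to smallest: 85, 83, 54, 39 bp.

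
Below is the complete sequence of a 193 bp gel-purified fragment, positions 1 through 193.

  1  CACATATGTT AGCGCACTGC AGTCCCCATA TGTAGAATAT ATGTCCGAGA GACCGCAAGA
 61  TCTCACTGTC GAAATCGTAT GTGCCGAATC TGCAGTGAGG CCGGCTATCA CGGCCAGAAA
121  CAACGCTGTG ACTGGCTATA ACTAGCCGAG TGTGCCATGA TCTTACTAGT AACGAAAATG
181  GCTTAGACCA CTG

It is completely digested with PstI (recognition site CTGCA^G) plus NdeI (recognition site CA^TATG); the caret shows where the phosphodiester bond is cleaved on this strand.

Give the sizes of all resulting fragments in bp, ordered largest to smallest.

PstI sites (CTGCAG) start at positions 17, 90.
PstI cuts after base 5 of each site (before the last base), so after positions 21, 94.
NdeI sites (CATATG) start at positions 3, 27.
NdeI cuts after base 2 of each site, so after positions 4, 28.
Combined cut positions: 4, 21, 28, 94.
Linear molecule, 4 cuts → 5 fragments:
  1–4 → 4 bp
  5–21 → 17 bp
  22–28 → 7 bp
  29–94 → 66 bp
  95–193 → 99 bp
Sorted largest to smallest: 99, 66, 17, 7, 4 bp.

99, 66, 17, 7, 4 bp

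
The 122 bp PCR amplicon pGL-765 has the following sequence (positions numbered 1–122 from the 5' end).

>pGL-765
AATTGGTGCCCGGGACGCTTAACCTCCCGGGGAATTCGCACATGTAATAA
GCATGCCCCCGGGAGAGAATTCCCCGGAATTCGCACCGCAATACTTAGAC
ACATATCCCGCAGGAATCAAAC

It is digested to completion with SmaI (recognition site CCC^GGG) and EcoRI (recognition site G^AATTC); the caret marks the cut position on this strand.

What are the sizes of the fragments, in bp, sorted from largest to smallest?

45, 28, 17, 11, 10, 7, 4 bp

SmaI sites (CCCGGG) start at positions 9, 26, 58.
SmaI cuts after base 3 of each site, so after positions 11, 28, 60.
EcoRI sites (GAATTC) start at positions 32, 67, 77.
EcoRI cuts after the first base of each site, so after positions 32, 67, 77.
Combined cut positions: 11, 28, 32, 60, 67, 77.
Linear molecule, 6 cuts → 7 fragments:
  1–11 → 11 bp
  12–28 → 17 bp
  29–32 → 4 bp
  33–60 → 28 bp
  61–67 → 7 bp
  68–77 → 10 bp
  78–122 → 45 bp
Sorted largest to smallest: 45, 28, 17, 11, 10, 7, 4 bp.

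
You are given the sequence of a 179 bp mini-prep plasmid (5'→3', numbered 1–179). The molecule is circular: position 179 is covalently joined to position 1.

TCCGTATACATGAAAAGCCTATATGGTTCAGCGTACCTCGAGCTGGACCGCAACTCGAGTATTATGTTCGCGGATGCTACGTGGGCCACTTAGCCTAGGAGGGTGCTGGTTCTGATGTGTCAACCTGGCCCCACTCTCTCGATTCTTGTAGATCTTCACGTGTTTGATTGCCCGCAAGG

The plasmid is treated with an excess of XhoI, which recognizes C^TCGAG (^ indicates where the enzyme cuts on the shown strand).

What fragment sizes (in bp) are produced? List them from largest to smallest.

XhoI sites (CTCGAG) start at positions 37, 54.
XhoI cuts after the first base of each site, so after positions 37, 54.
Circular molecule, 2 cuts → 2 fragments:
  38–54 → 17 bp
  55–179 then 1–37 → 125 + 37 = 162 bp
Sorted largest to smallest: 162, 17 bp.

162, 17 bp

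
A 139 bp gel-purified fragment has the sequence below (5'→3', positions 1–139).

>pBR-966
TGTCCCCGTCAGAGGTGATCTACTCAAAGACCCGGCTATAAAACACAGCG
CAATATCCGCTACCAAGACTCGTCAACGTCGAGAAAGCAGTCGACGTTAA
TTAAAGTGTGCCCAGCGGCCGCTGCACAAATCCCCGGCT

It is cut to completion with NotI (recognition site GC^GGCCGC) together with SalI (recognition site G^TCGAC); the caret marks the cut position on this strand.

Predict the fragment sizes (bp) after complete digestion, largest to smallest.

The NotI site (GCGGCCGC) starts at position 115.
NotI cuts after base 2 of each site, so after position 116.
The SalI site (GTCGAC) starts at position 90.
SalI cuts after the first base of each site, so after position 90.
Combined cut positions: 90, 116.
Linear molecule, 2 cuts → 3 fragments:
  1–90 → 90 bp
  91–116 → 26 bp
  117–139 → 23 bp
Sorted largest to smallest: 90, 26, 23 bp.

90, 26, 23 bp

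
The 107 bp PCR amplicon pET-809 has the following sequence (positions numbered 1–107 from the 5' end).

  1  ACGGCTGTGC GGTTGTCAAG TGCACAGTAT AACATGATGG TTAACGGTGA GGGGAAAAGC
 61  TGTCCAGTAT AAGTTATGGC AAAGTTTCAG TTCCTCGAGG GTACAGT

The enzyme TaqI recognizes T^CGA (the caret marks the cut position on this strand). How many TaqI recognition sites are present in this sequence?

1

TCGA occurs starting at position 95.
TaqI cuts at 1 site.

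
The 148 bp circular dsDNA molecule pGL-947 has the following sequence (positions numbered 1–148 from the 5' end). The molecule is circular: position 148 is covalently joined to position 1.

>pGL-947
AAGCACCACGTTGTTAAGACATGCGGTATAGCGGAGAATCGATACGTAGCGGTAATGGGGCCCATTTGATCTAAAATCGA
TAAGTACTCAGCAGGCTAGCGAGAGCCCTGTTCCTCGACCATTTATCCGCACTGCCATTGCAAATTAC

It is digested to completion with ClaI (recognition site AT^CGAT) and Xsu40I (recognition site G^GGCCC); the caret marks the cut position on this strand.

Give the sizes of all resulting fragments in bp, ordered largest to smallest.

110, 19, 19 bp

ClaI sites (ATCGAT) start at positions 38, 76.
ClaI cuts after base 2 of each site, so after positions 39, 77.
The Xsu40I site (GGGCCC) starts at position 58.
Xsu40I cuts after the first base of each site, so after position 58.
Combined cut positions: 39, 58, 77.
Circular molecule, 3 cuts → 3 fragments:
  40–58 → 19 bp
  59–77 → 19 bp
  78–148 then 1–39 → 71 + 39 = 110 bp
Sorted largest to smallest: 110, 19, 19 bp.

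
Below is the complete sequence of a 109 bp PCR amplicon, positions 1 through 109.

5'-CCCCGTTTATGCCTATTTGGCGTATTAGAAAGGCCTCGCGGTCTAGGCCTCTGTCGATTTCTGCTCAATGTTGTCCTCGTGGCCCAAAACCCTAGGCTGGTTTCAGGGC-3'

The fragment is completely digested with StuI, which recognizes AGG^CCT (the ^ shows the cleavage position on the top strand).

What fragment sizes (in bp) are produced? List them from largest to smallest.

62, 33, 14 bp

StuI sites (AGGCCT) start at positions 31, 45.
StuI cuts after base 3 of each site, so after positions 33, 47.
Linear molecule, 2 cuts → 3 fragments:
  1–33 → 33 bp
  34–47 → 14 bp
  48–109 → 62 bp
Sorted largest to smallest: 62, 33, 14 bp.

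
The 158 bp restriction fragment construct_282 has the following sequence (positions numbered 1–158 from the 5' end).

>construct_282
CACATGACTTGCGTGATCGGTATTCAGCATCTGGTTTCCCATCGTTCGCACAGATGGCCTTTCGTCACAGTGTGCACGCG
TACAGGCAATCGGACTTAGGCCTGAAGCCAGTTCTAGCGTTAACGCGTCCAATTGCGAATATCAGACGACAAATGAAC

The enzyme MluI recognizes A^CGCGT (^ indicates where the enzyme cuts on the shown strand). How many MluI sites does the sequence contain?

2

ACGCGT occurs starting at positions 76, 123.
MluI cuts at 2 sites.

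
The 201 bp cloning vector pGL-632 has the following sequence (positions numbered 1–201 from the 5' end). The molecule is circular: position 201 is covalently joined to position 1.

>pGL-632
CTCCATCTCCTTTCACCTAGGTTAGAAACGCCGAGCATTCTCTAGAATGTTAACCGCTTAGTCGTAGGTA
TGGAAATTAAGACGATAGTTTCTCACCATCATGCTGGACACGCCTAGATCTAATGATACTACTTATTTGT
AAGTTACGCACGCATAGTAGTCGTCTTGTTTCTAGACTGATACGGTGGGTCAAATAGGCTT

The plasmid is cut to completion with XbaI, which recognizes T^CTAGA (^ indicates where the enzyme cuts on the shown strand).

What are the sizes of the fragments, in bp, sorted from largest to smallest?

130, 71 bp

XbaI sites (TCTAGA) start at positions 41, 171.
XbaI cuts after the first base of each site, so after positions 41, 171.
Circular molecule, 2 cuts → 2 fragments:
  42–171 → 130 bp
  172–201 then 1–41 → 30 + 41 = 71 bp
Sorted largest to smallest: 130, 71 bp.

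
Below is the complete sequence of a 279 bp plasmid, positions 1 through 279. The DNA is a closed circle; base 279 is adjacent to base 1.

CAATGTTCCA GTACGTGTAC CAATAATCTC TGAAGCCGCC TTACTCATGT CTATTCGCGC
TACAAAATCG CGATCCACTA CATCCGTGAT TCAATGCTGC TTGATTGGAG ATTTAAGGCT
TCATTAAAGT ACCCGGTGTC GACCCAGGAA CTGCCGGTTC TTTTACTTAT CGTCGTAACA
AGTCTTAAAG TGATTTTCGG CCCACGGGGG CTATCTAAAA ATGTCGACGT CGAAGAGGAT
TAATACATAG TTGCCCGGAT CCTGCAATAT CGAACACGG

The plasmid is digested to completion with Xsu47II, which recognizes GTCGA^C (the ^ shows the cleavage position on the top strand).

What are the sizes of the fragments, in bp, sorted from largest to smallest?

Xsu47II sites (GTCGAC) start at positions 138, 223.
Xsu47II cuts after base 5 of each site (before the last base), so after positions 142, 227.
Circular molecule, 2 cuts → 2 fragments:
  143–227 → 85 bp
  228–279 then 1–142 → 52 + 142 = 194 bp
Sorted largest to smallest: 194, 85 bp.

194, 85 bp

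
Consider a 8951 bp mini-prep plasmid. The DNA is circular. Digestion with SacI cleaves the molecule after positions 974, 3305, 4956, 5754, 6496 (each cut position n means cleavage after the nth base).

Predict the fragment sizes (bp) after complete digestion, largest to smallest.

Circular molecule, 5 cuts → 5 fragments:
  3305 − 974 = 2331 bp
  4956 − 3305 = 1651 bp
  5754 − 4956 = 798 bp
  6496 − 5754 = 742 bp
  wrap: 8951 − 6496 + 974 = 3429 bp
Sorted largest to smallest: 3429, 2331, 1651, 798, 742 bp.

3429, 2331, 1651, 798, 742 bp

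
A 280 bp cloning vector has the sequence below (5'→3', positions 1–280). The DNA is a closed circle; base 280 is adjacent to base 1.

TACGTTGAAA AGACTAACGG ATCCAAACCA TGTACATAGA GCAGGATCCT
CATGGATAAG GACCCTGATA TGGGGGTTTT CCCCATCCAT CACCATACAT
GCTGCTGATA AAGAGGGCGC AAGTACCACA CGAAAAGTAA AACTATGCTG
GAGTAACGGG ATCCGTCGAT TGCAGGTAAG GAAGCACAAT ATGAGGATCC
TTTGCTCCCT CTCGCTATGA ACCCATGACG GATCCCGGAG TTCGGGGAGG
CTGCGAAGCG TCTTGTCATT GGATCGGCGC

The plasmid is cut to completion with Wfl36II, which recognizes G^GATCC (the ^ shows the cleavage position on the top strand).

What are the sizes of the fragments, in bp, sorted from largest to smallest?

Wfl36II sites (GGATCC) start at positions 19, 44, 159, 195, 230.
Wfl36II cuts after the first base of each site, so after positions 19, 44, 159, 195, 230.
Circular molecule, 5 cuts → 5 fragments:
  20–44 → 25 bp
  45–159 → 115 bp
  160–195 → 36 bp
  196–230 → 35 bp
  231–280 then 1–19 → 50 + 19 = 69 bp
Sorted largest to smallest: 115, 69, 36, 35, 25 bp.

115, 69, 36, 35, 25 bp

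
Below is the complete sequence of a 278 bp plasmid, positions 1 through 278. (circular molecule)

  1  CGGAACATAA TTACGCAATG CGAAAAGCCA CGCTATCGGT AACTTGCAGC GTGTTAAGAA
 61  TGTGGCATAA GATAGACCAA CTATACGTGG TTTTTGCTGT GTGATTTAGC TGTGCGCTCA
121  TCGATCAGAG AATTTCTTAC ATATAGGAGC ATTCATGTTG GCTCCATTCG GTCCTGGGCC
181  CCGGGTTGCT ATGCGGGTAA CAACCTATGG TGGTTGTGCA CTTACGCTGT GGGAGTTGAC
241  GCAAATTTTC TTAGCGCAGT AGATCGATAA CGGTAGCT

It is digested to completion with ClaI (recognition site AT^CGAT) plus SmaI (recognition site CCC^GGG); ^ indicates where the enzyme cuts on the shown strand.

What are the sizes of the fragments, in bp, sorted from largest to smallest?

135, 82, 61 bp

ClaI sites (ATCGAT) start at positions 120, 263.
ClaI cuts after base 2 of each site, so after positions 121, 264.
The SmaI site (CCCGGG) starts at position 180.
SmaI cuts after base 3 of each site, so after position 182.
Combined cut positions: 121, 182, 264.
Circular molecule, 3 cuts → 3 fragments:
  122–182 → 61 bp
  183–264 → 82 bp
  265–278 then 1–121 → 14 + 121 = 135 bp
Sorted largest to smallest: 135, 82, 61 bp.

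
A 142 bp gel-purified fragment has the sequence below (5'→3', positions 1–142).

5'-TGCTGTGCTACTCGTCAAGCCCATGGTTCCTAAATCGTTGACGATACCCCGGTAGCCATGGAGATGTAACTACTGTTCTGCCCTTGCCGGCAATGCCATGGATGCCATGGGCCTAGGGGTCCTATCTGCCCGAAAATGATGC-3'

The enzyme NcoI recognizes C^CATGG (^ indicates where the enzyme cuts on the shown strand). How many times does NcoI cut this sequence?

4

CCATGG occurs starting at positions 21, 56, 96, 105.
NcoI cuts at 4 sites.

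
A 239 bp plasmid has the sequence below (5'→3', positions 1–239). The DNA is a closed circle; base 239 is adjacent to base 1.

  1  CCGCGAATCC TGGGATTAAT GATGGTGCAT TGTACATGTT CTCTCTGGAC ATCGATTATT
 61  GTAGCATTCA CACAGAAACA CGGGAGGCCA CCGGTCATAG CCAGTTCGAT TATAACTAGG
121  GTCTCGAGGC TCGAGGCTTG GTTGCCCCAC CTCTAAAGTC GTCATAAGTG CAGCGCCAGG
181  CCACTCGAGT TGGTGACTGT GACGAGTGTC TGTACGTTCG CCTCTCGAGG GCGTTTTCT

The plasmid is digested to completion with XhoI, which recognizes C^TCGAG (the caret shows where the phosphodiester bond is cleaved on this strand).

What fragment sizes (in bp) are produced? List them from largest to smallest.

XhoI sites (CTCGAG) start at positions 123, 130, 184, 224.
XhoI cuts after the first base of each site, so after positions 123, 130, 184, 224.
Circular molecule, 4 cuts → 4 fragments:
  124–130 → 7 bp
  131–184 → 54 bp
  185–224 → 40 bp
  225–239 then 1–123 → 15 + 123 = 138 bp
Sorted largest to smallest: 138, 54, 40, 7 bp.

138, 54, 40, 7 bp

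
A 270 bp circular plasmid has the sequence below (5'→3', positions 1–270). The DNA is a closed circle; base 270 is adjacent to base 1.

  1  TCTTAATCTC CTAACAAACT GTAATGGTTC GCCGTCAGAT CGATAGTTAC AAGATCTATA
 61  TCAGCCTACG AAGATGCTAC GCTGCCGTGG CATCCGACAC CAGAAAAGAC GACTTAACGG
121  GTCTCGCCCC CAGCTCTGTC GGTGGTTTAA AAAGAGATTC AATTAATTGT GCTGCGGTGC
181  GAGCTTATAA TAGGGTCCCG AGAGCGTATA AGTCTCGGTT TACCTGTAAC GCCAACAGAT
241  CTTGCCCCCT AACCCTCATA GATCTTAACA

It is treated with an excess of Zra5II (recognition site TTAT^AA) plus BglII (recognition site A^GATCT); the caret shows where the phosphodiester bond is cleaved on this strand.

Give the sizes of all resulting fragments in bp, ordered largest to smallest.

The Zra5II site (TTATAA) starts at position 185.
Zra5II cuts after base 4 of each site, so after position 188.
BglII sites (AGATCT) start at positions 52, 237, 260.
BglII cuts after the first base of each site, so after positions 52, 237, 260.
Combined cut positions: 52, 188, 237, 260.
Circular molecule, 4 cuts → 4 fragments:
  53–188 → 136 bp
  189–237 → 49 bp
  238–260 → 23 bp
  261–270 then 1–52 → 10 + 52 = 62 bp
Sorted largest to smallest: 136, 62, 49, 23 bp.

136, 62, 49, 23 bp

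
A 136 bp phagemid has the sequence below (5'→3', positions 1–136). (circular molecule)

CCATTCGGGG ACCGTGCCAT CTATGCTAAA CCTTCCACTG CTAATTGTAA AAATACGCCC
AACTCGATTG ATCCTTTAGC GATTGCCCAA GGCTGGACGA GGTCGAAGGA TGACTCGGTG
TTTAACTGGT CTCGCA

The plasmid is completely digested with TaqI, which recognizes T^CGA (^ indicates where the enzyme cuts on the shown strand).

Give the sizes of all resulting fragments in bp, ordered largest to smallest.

97, 39 bp

TaqI sites (TCGA) start at positions 64, 103.
TaqI cuts after the first base of each site, so after positions 64, 103.
Circular molecule, 2 cuts → 2 fragments:
  65–103 → 39 bp
  104–136 then 1–64 → 33 + 64 = 97 bp
Sorted largest to smallest: 97, 39 bp.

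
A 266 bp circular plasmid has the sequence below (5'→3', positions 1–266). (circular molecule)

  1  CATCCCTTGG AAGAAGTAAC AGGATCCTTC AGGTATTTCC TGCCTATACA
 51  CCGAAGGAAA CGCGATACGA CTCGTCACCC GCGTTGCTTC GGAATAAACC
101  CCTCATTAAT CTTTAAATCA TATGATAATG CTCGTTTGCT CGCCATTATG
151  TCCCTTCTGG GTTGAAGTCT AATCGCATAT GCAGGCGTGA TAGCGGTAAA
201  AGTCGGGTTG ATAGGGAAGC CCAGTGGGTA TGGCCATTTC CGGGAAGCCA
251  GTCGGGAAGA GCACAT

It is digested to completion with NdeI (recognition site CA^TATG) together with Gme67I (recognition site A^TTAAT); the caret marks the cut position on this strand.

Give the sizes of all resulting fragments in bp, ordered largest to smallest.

194, 57, 15 bp

NdeI sites (CATATG) start at positions 119, 176.
NdeI cuts after base 2 of each site, so after positions 120, 177.
The Gme67I site (ATTAAT) starts at position 105.
Gme67I cuts after the first base of each site, so after position 105.
Combined cut positions: 105, 120, 177.
Circular molecule, 3 cuts → 3 fragments:
  106–120 → 15 bp
  121–177 → 57 bp
  178–266 then 1–105 → 89 + 105 = 194 bp
Sorted largest to smallest: 194, 57, 15 bp.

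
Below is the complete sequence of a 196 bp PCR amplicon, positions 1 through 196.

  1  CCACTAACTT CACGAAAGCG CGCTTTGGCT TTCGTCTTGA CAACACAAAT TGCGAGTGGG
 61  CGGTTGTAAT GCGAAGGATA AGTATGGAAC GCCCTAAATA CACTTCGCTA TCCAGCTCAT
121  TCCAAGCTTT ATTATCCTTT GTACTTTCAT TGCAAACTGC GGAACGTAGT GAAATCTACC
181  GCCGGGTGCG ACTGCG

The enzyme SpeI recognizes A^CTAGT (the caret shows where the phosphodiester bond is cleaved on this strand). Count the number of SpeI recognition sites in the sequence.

No occurrence of ACTAGT is present in the sequence.
SpeI does not cut: 0 sites.

0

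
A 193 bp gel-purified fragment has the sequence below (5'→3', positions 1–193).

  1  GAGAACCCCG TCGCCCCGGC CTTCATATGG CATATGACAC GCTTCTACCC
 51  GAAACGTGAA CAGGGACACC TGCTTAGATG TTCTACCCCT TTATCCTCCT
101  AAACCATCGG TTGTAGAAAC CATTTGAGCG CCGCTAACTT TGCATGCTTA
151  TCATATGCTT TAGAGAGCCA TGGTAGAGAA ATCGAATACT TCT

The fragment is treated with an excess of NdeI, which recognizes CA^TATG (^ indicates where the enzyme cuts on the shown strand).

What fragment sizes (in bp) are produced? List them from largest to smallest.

NdeI sites (CATATG) start at positions 24, 31, 152.
NdeI cuts after base 2 of each site, so after positions 25, 32, 153.
Linear molecule, 3 cuts → 4 fragments:
  1–25 → 25 bp
  26–32 → 7 bp
  33–153 → 121 bp
  154–193 → 40 bp
Sorted largest to smallest: 121, 40, 25, 7 bp.

121, 40, 25, 7 bp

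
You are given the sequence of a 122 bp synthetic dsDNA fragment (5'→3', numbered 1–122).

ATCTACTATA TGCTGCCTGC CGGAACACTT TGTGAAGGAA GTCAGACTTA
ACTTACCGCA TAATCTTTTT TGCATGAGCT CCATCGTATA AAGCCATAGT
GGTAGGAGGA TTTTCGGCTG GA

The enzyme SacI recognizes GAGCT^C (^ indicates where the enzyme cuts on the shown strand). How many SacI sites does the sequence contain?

GAGCTC occurs starting at position 76.
SacI cuts at 1 site.

1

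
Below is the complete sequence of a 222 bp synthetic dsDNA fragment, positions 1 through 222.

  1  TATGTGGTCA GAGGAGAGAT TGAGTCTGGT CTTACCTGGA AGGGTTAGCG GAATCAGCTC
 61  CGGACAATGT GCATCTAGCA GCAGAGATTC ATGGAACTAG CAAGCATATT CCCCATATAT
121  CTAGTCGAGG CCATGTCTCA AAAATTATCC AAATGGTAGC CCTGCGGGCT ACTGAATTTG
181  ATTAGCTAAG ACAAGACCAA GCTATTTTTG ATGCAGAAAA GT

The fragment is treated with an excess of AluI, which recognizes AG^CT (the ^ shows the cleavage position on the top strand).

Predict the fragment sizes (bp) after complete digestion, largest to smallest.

128, 57, 21, 16 bp

AluI sites (AGCT) start at positions 56, 184, 200.
AluI cuts after base 2 of each site, so after positions 57, 185, 201.
Linear molecule, 3 cuts → 4 fragments:
  1–57 → 57 bp
  58–185 → 128 bp
  186–201 → 16 bp
  202–222 → 21 bp
Sorted largest to smallest: 128, 57, 21, 16 bp.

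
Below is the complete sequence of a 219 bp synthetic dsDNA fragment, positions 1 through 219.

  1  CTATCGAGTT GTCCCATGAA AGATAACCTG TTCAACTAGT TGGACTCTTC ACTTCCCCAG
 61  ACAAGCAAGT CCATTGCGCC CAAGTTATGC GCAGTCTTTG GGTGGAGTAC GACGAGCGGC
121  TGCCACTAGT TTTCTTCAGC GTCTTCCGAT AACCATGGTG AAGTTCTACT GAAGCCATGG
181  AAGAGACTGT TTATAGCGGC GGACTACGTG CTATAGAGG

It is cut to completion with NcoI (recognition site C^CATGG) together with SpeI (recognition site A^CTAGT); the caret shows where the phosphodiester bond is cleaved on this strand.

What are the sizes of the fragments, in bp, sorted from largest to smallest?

NcoI sites (CCATGG) start at positions 153, 175.
NcoI cuts after the first base of each site, so after positions 153, 175.
SpeI sites (ACTAGT) start at positions 35, 125.
SpeI cuts after the first base of each site, so after positions 35, 125.
Combined cut positions: 35, 125, 153, 175.
Linear molecule, 4 cuts → 5 fragments:
  1–35 → 35 bp
  36–125 → 90 bp
  126–153 → 28 bp
  154–175 → 22 bp
  176–219 → 44 bp
Sorted largest to smallest: 90, 44, 35, 28, 22 bp.

90, 44, 35, 28, 22 bp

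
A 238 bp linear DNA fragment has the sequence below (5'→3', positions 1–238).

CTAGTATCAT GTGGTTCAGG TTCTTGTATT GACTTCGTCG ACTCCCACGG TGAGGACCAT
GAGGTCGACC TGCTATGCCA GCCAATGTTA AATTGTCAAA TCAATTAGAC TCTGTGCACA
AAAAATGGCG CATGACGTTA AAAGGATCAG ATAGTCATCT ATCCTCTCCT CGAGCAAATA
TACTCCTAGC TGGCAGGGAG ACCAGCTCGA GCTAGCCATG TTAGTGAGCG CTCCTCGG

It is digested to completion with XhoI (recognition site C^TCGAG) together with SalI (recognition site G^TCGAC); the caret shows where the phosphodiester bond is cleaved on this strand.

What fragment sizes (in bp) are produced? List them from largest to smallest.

XhoI sites (CTCGAG) start at positions 169, 206.
XhoI cuts after the first base of each site, so after positions 169, 206.
SalI sites (GTCGAC) start at positions 37, 64.
SalI cuts after the first base of each site, so after positions 37, 64.
Combined cut positions: 37, 64, 169, 206.
Linear molecule, 4 cuts → 5 fragments:
  1–37 → 37 bp
  38–64 → 27 bp
  65–169 → 105 bp
  170–206 → 37 bp
  207–238 → 32 bp
Sorted largest to smallest: 105, 37, 37, 32, 27 bp.

105, 37, 37, 32, 27 bp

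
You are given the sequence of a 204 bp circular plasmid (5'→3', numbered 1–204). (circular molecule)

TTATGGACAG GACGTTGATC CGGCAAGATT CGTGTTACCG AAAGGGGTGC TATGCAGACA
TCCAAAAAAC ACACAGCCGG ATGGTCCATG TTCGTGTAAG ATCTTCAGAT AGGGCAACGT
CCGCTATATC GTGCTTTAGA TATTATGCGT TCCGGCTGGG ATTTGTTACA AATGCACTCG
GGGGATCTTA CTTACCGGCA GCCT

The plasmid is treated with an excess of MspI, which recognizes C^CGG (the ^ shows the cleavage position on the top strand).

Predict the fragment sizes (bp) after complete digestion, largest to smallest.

MspI sites (CCGG) start at positions 20, 77, 152, 195.
MspI cuts after the first base of each site, so after positions 20, 77, 152, 195.
Circular molecule, 4 cuts → 4 fragments:
  21–77 → 57 bp
  78–152 → 75 bp
  153–195 → 43 bp
  196–204 then 1–20 → 9 + 20 = 29 bp
Sorted largest to smallest: 75, 57, 43, 29 bp.

75, 57, 43, 29 bp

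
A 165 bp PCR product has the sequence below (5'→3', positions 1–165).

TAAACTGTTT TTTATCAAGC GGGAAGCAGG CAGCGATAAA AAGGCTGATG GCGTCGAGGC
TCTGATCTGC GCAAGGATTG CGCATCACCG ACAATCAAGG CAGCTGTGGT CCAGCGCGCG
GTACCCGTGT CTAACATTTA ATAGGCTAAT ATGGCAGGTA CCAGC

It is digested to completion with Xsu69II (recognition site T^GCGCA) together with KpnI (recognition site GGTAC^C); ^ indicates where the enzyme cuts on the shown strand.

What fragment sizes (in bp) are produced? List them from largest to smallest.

68, 45, 37, 11, 4 bp

Xsu69II sites (TGCGCA) start at positions 68, 79.
Xsu69II cuts after the first base of each site, so after positions 68, 79.
KpnI sites (GGTACC) start at positions 120, 157.
KpnI cuts after base 5 of each site (before the last base), so after positions 124, 161.
Combined cut positions: 68, 79, 124, 161.
Linear molecule, 4 cuts → 5 fragments:
  1–68 → 68 bp
  69–79 → 11 bp
  80–124 → 45 bp
  125–161 → 37 bp
  162–165 → 4 bp
Sorted largest to smallest: 68, 45, 37, 11, 4 bp.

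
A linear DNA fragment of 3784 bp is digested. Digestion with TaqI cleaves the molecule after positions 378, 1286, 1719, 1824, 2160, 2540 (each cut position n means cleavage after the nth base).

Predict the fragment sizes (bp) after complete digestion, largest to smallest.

1244, 908, 433, 380, 378, 336, 105 bp

Linear molecule, 6 cuts → 7 fragments:
  378 − 0 = 378 bp
  1286 − 378 = 908 bp
  1719 − 1286 = 433 bp
  1824 − 1719 = 105 bp
  2160 − 1824 = 336 bp
  2540 − 2160 = 380 bp
  3784 − 2540 = 1244 bp
Sorted largest to smallest: 1244, 908, 433, 380, 378, 336, 105 bp.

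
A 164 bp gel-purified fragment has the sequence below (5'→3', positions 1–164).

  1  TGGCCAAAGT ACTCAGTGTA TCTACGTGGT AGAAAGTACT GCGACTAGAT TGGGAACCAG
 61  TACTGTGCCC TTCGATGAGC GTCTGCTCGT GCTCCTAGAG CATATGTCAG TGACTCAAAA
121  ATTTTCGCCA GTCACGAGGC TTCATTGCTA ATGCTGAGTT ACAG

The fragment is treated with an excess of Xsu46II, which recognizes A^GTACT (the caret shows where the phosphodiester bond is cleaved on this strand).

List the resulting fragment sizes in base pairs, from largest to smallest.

Xsu46II sites (AGTACT) start at positions 8, 35, 59.
Xsu46II cuts after the first base of each site, so after positions 8, 35, 59.
Linear molecule, 3 cuts → 4 fragments:
  1–8 → 8 bp
  9–35 → 27 bp
  36–59 → 24 bp
  60–164 → 105 bp
Sorted largest to smallest: 105, 27, 24, 8 bp.

105, 27, 24, 8 bp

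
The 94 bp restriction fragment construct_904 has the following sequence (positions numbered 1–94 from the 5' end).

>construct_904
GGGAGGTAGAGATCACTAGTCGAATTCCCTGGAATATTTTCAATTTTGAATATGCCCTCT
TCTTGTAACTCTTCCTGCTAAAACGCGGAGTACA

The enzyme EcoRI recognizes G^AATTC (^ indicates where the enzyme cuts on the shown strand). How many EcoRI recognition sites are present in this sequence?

GAATTC occurs starting at position 22.
EcoRI cuts at 1 site.

1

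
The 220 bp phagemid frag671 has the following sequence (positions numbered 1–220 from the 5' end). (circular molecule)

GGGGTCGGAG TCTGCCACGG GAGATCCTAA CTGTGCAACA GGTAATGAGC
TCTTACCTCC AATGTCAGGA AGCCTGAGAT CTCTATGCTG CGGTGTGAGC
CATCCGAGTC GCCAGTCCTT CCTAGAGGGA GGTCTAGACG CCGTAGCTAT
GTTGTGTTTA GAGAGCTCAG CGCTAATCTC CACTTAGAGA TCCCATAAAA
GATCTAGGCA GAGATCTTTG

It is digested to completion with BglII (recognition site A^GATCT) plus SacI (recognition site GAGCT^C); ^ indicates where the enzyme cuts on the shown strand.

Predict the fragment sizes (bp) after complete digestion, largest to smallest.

90, 59, 33, 26, 12 bp

BglII sites (AGATCT) start at positions 77, 200, 212.
BglII cuts after the first base of each site, so after positions 77, 200, 212.
SacI sites (GAGCTC) start at positions 47, 163.
SacI cuts after base 5 of each site (before the last base), so after positions 51, 167.
Combined cut positions: 51, 77, 167, 200, 212.
Circular molecule, 5 cuts → 5 fragments:
  52–77 → 26 bp
  78–167 → 90 bp
  168–200 → 33 bp
  201–212 → 12 bp
  213–220 then 1–51 → 8 + 51 = 59 bp
Sorted largest to smallest: 90, 59, 33, 26, 12 bp.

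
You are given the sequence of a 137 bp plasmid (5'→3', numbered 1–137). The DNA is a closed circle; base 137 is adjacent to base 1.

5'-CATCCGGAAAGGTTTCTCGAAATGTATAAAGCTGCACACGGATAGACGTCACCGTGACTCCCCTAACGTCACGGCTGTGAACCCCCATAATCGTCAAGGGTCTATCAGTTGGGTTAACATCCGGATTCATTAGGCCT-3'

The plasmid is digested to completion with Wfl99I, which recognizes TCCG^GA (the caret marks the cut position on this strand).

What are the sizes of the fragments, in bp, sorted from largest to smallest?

117, 20 bp

Wfl99I sites (TCCGGA) start at positions 3, 120.
Wfl99I cuts after base 4 of each site, so after positions 6, 123.
Circular molecule, 2 cuts → 2 fragments:
  7–123 → 117 bp
  124–137 then 1–6 → 14 + 6 = 20 bp
Sorted largest to smallest: 117, 20 bp.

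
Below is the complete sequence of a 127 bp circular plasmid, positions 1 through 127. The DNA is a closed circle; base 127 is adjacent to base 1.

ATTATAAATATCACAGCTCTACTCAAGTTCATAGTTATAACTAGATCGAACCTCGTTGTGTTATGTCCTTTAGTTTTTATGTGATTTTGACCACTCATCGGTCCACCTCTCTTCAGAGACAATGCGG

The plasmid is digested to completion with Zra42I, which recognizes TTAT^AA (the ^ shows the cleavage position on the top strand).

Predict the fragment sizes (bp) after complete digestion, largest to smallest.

Zra42I sites (TTATAA) start at positions 2, 35.
Zra42I cuts after base 4 of each site, so after positions 5, 38.
Circular molecule, 2 cuts → 2 fragments:
  6–38 → 33 bp
  39–127 then 1–5 → 89 + 5 = 94 bp
Sorted largest to smallest: 94, 33 bp.

94, 33 bp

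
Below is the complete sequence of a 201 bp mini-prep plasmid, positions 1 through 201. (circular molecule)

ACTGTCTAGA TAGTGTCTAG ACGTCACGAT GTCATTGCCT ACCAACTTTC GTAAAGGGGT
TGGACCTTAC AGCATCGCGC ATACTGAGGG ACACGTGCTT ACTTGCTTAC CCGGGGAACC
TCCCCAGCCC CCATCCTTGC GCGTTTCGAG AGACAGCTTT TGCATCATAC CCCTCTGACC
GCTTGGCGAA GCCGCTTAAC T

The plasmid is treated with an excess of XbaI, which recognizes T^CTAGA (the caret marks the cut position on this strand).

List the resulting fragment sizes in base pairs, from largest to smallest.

190, 11 bp

XbaI sites (TCTAGA) start at positions 5, 16.
XbaI cuts after the first base of each site, so after positions 5, 16.
Circular molecule, 2 cuts → 2 fragments:
  6–16 → 11 bp
  17–201 then 1–5 → 185 + 5 = 190 bp
Sorted largest to smallest: 190, 11 bp.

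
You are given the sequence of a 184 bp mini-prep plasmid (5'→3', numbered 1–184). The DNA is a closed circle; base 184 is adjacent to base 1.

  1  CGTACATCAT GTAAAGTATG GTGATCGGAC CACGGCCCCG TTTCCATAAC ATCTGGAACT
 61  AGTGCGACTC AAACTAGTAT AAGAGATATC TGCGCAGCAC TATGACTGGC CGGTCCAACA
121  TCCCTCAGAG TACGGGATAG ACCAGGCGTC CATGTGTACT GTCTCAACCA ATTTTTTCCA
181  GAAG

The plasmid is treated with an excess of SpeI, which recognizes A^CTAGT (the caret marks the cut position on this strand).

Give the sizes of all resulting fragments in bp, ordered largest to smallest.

169, 15 bp

SpeI sites (ACTAGT) start at positions 58, 73.
SpeI cuts after the first base of each site, so after positions 58, 73.
Circular molecule, 2 cuts → 2 fragments:
  59–73 → 15 bp
  74–184 then 1–58 → 111 + 58 = 169 bp
Sorted largest to smallest: 169, 15 bp.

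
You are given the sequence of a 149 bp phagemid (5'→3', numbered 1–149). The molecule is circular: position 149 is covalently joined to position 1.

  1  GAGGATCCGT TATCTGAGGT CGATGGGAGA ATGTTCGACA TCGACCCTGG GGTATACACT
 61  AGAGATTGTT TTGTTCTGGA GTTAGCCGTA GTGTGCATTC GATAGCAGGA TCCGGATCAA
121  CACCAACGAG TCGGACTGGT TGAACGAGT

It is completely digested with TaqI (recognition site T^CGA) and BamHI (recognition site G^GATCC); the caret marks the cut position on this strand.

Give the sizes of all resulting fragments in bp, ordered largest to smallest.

58, 44, 17, 15, 9, 6 bp

TaqI sites (TCGA) start at positions 20, 35, 41, 99.
TaqI cuts after the first base of each site, so after positions 20, 35, 41, 99.
BamHI sites (GGATCC) start at positions 3, 108.
BamHI cuts after the first base of each site, so after positions 3, 108.
Combined cut positions: 3, 20, 35, 41, 99, 108.
Circular molecule, 6 cuts → 6 fragments:
  4–20 → 17 bp
  21–35 → 15 bp
  36–41 → 6 bp
  42–99 → 58 bp
  100–108 → 9 bp
  109–149 then 1–3 → 41 + 3 = 44 bp
Sorted largest to smallest: 58, 44, 17, 15, 9, 6 bp.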